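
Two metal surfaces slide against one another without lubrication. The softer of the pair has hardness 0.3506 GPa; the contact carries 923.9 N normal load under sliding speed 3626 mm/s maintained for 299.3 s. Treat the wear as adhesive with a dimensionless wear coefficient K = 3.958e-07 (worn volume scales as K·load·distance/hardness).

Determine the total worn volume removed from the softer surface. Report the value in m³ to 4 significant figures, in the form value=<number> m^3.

The algebra keeps exact precision, and intermediates are printed rounded — one final rounding: 4 significant figures.
Convert: Sliding speed v = 3626 mm/s = 3.626 m/s. Distance L = v·t = 3.626 m/s × 299.3 s = 1085 m.
Convert: Hardness H = 0.3506 GPa = 3.506e+08 Pa.
In SI base units, W = 923.9 N, H = 3.506e+08 Pa, K = 3.958e-07.
The Archard volume V = K·W·L/H = 3.958e-07 · 923.9 · 1085 / 3.506e+08 = 1.132e-09 m³.

value=1.132e-09 m^3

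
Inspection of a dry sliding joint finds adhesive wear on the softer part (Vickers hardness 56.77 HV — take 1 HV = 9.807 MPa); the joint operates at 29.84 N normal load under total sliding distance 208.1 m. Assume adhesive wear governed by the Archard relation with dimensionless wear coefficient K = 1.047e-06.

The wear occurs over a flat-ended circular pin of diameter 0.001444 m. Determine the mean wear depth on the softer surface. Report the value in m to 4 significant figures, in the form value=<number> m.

The intermediates are shown rounded, and all arithmetic keeps full precision. Rounded once at the end, at 4 significant digits.
Hardness H = 56.77 HV × 9.807 MPa/HV = 556.7 MPa = 5.567e+08 Pa.
Contact area A = π·d²/4 = π·(0.001444 m)²/4 = 1.638e-06 m².
In SI base units: W = 29.84 N, H = 5.567e+08 Pa, K = 1.047e-06.
Wear volume V = K·W·L/H = 1.047e-06 · 29.84 · 208.1 / 5.567e+08 = 1.168e-11 m³.
Average depth h = V/A = 1.168e-11 / 1.638e-06 = 7.131e-06 m.

value=7.131e-06 m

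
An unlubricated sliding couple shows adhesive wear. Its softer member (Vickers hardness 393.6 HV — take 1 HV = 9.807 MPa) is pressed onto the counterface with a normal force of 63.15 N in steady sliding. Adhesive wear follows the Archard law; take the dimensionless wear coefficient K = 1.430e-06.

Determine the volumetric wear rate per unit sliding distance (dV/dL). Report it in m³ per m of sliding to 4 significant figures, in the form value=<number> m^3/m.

The algebra carries full float precision; intermediate values are displayed rounded — one final rounding to 4 significant digits.
Hardness H = 393.6 HV × 9.807 MPa/HV = 3860 MPa = 3.860e+09 Pa.
As SI base values: W = 63.15 N, H = 3.860e+09 Pa, K = 1.430e-06.
The wear rate dV/dL = K·W/H (independent of L): 1.430e-06 · 63.15 / 3.860e+09 = 2.339e-14 m³/m.

value=2.339e-14 m^3/m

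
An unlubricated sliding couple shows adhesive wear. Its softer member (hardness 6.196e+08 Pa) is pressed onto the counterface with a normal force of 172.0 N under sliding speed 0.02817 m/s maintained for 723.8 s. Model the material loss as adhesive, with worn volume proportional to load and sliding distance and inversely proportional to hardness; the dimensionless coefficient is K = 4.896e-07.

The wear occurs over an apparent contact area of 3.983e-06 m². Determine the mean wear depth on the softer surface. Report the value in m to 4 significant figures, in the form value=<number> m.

value=6.958e-07 m

The computation runs at full float precision; the intermediates are printed rounded. Rounded just once: 4 significant digits.
Sliding distance L = v·t = 0.02817 m/s × 723.8 s = 20.39 m.
Working in SI base units: W = 172.0 N, H = 6.196e+08 Pa, K = 4.896e-07.
Apply Archard: V = K·W·L/H = 4.896e-07 · 172.0 · 20.39 / 6.196e+08 = 2.771e-12 m³.
Mean wear depth h = V/A = 2.771e-12 / 3.983e-06 = 6.958e-07 m.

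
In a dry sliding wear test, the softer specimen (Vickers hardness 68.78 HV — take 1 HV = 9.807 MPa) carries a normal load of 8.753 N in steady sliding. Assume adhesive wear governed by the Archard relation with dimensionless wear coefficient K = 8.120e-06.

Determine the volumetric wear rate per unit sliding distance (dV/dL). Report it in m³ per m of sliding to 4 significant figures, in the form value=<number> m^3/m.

value=1.054e-13 m^3/m

Intermediates are printed rounded; each operation holds full float precision — a single final rounding, at four significant digits.
Hardness H = 68.78 HV × 9.807 MPa/HV = 674.5 MPa = 6.745e+08 Pa.
Restated in SI base units: W = 8.753 N, H = 6.745e+08 Pa, K = 8.120e-06.
Rate of wear dV/dL = K·W/H (independent of L): 8.120e-06 · 8.753 / 6.745e+08 = 1.054e-13 m³/m.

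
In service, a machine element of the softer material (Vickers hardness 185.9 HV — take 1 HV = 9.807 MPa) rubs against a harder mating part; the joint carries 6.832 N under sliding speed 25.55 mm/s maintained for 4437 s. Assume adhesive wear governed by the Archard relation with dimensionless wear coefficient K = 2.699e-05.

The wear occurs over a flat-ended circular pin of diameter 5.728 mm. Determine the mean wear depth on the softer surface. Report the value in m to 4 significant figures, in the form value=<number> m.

Quoted intermediates are rounded, and the computation maintains full float precision. Rounded just once to 4 significant figures.
Sliding speed v = 25.55 mm/s = 0.02555 m/s. Total distance L = v·t = 0.02555 m/s × 4437 s = 113.4 m.
Hardness H = 185.9 HV × 9.807 MPa/HV = 1823 MPa = 1.823e+09 Pa.
Pin diameter d = 5.728 mm = 0.005728 m. Contact area A = π·d²/4 = π·(0.005728 m)²/4 = 2.577e-05 m².
Collected in SI base units: W = 6.832 N, H = 1.823e+09 Pa, K = 2.699e-05.
Worn volume V = K·W·L/H = 2.699e-05 · 6.832 · 113.4 / 1.823e+09 = 1.147e-11 m³.
Depth of wear h = V/A = 1.147e-11 / 2.577e-05 = 4.450e-07 m.

value=4.450e-07 m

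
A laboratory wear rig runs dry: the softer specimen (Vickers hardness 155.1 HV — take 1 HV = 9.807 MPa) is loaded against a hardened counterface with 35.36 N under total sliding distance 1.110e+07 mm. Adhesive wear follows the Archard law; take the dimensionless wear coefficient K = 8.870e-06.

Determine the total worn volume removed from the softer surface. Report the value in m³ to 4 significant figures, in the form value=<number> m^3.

value=2.289e-09 m^3

The computation holds exact precision. Shown intermediates are rounded — rounded just once to 4 significant figures.
Sliding distance L = 1.110e+07 mm = 1.110e+04 m.
Hardness H = 155.1 HV × 9.807 MPa/HV = 1521 MPa = 1.521e+09 Pa.
Collected in SI base units: W = 35.36 N, H = 1.521e+09 Pa, K = 8.870e-06.
Archard volume V = K·W·L/H = 8.870e-06 · 35.36 · 1.110e+04 / 1.521e+09 = 2.289e-09 m³.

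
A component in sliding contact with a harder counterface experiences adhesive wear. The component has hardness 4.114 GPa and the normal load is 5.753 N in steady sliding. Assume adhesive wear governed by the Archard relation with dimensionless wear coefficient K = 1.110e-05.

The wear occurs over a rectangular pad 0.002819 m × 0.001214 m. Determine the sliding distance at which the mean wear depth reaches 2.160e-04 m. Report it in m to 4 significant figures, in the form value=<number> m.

value=4.762e+04 m

Shown intermediates are rounded. All arithmetic maintains full precision — one final rounding: four significant digits.
Convert: Hardness H = 4.114 GPa = 4.114e+09 Pa.
Convert: Contact area A = 0.002819 m × 0.001214 m = 3.422e-06 m².
In SI base units, W = 5.753 N, H = 4.114e+09 Pa, K = 1.110e-05.
Limit volume V_lim = h_lim·A = 2.160e-04 · 3.422e-06 = 7.392e-10 m³.
Sliding life L = V_lim·H/(K·W) = 7.392e-10 · 4.114e+09 / (1.110e-05 · 5.753) = 4.762e+04 m.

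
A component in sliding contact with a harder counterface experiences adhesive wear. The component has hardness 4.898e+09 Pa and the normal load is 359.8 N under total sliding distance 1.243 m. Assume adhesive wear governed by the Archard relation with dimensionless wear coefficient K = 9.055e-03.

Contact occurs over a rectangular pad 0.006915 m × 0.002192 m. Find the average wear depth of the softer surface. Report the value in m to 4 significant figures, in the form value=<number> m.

value=5.455e-05 m

Intermediate values appear rounded; the computation runs at full precision. Rounded just once: four significant digits.
Contact area A = 0.006915 m × 0.002192 m = 1.516e-05 m².
Restated in SI base units: W = 359.8 N, H = 4.898e+09 Pa, K = 9.055e-03.
Archard volume V = K·W·L/H = 9.055e-03 · 359.8 · 1.243 / 4.898e+09 = 8.268e-10 m³.
Mean depth h = V/A = 8.268e-10 / 1.516e-05 = 5.455e-05 m.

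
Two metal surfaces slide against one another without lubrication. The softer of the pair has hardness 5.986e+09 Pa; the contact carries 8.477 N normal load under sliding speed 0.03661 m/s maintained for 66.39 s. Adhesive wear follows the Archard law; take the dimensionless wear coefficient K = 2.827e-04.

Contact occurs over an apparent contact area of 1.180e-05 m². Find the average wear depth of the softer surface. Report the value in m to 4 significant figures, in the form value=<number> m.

Every step holds full float precision, and the intermediates are displayed rounded — one final rounding: four significant digits.
Total distance L = v·t = 0.03661 m/s × 66.39 s = 2.431 m.
SI base units throughout: W = 8.477 N, H = 5.986e+09 Pa, K = 2.827e-04.
Archard volume V = K·W·L/H = 2.827e-04 · 8.477 · 2.431 / 5.986e+09 = 9.730e-13 m³.
Average depth h = V/A = 9.730e-13 / 1.180e-05 = 8.246e-08 m.

value=8.246e-08 m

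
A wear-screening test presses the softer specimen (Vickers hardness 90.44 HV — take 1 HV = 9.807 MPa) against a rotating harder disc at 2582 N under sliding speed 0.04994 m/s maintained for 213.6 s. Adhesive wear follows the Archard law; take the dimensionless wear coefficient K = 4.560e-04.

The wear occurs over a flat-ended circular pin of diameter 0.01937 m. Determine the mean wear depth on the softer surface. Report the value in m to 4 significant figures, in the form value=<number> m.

The intermediates are printed rounded — all arithmetic carries full float precision, and one last rounding: 4 significant digits.
Total distance L = v·t = 0.04994 m/s × 213.6 s = 10.67 m.
Hardness H = 90.44 HV × 9.807 MPa/HV = 886.9 MPa = 8.869e+08 Pa.
Contact area A = π·d²/4 = π·(0.01937 m)²/4 = 2.947e-04 m².
Collected in SI base units: W = 2582 N, H = 8.869e+08 Pa, K = 4.560e-04.
Apply Archard: V = K·W·L/H = 4.560e-04 · 2582 · 10.67 / 8.869e+08 = 1.416e-08 m³.
Wear depth h = V/A = 1.416e-08 / 2.947e-04 = 4.805e-05 m.

value=4.805e-05 m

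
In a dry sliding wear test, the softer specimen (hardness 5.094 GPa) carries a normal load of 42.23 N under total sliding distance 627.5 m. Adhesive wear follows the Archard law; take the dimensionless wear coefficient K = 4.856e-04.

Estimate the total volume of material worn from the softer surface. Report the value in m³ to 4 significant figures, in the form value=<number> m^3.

All working math maintains full float precision. Shown intermediates are rounded, and a single final rounding, at four significant figures.
Hardness H = 5.094 GPa = 5.094e+09 Pa.
Working in SI base units: W = 42.23 N, H = 5.094e+09 Pa, K = 4.856e-04.
Volume removed: V = K·W·L/H = 4.856e-04 · 42.23 · 627.5 / 5.094e+09 = 2.526e-09 m³.

value=2.526e-09 m^3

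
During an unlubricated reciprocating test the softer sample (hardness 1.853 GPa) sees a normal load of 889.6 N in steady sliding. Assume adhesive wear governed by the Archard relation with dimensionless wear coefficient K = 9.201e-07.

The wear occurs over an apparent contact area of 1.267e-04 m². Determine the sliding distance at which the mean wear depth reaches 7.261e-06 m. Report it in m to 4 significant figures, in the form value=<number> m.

Intermediates appear rounded. All working math keeps full precision, and a single final rounding to four significant figures.
Convert: Hardness H = 1.853 GPa = 1.853e+09 Pa.
Collected in SI base units: W = 889.6 N, H = 1.853e+09 Pa, K = 9.201e-07.
Allowed volume V_lim = h_lim·A = 7.261e-06 · 1.267e-04 = 9.200e-10 m³.
Inverting, life L = V_lim·H/(K·W) = 9.200e-10 · 1.853e+09 / (9.201e-07 · 889.6) = 2083 m.

value=2083 m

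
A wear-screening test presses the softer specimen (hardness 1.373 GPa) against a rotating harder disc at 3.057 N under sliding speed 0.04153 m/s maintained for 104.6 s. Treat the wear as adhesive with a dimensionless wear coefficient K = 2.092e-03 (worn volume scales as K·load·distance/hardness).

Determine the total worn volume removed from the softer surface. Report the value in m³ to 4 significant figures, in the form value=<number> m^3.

The intermediates are displayed rounded; the algebra maintains exact precision — one last rounding, at 4 significant figures.
Convert: Sliding distance L = v·t = 0.04153 m/s × 104.6 s = 4.344 m.
Convert: Hardness H = 1.373 GPa = 1.373e+09 Pa.
In SI base units, W = 3.057 N, H = 1.373e+09 Pa, K = 2.092e-03.
Archard volume V = K·W·L/H = 2.092e-03 · 3.057 · 4.344 / 1.373e+09 = 2.023e-11 m³.

value=2.023e-11 m^3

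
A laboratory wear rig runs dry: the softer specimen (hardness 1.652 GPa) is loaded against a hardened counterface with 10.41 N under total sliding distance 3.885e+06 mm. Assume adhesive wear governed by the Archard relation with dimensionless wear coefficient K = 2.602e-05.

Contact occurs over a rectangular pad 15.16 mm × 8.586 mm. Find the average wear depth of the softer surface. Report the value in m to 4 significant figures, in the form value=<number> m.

Intermediates appear rounded; all arithmetic keeps full precision; a single final rounding to 4 significant figures.
Path length L = 3.885e+06 mm = 3885 m.
Hardness H = 1.652 GPa = 1.652e+09 Pa.
Pad sides 15.16 mm × 8.586 mm = 0.01516 m × 0.008586 m. Contact area A = 0.01516 m × 0.008586 m = 1.302e-04 m².
Expressed in SI base units: W = 10.41 N, H = 1.652e+09 Pa, K = 2.602e-05.
Volume removed: V = K·W·L/H = 2.602e-05 · 10.41 · 3885 / 1.652e+09 = 6.370e-10 m³.
Depth of wear h = V/A = 6.370e-10 / 1.302e-04 = 4.894e-06 m.

value=4.894e-06 m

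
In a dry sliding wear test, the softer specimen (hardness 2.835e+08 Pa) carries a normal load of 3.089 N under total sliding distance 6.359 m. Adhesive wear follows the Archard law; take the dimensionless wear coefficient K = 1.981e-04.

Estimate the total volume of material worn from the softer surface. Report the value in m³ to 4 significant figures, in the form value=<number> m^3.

Printed values are rounded; all arithmetic keeps full float precision — one final rounding to 4 significant digits.
In SI base units, W = 3.089 N, H = 2.835e+08 Pa, K = 1.981e-04.
The Archard volume V = K·W·L/H = 1.981e-04 · 3.089 · 6.359 / 2.835e+08 = 1.373e-11 m³.

value=1.373e-11 m^3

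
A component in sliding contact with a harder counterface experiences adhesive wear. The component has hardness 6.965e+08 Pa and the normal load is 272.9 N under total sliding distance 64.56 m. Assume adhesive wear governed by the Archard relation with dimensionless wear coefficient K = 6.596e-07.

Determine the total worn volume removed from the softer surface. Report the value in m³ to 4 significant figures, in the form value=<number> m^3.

All arithmetic carries full precision, and printed values are rounded, and one final rounding: 4 significant figures.
Collected in SI base units: W = 272.9 N, H = 6.965e+08 Pa, K = 6.596e-07.
Apply Archard: V = K·W·L/H = 6.596e-07 · 272.9 · 64.56 / 6.965e+08 = 1.669e-11 m³.

value=1.669e-11 m^3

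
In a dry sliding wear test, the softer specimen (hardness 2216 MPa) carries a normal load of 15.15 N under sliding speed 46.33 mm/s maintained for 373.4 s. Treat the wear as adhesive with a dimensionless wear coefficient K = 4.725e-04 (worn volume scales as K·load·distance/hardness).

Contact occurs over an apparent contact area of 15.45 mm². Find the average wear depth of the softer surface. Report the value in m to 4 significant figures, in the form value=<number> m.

value=3.617e-06 m

Intermediate values are printed rounded, and each operation holds full float precision; rounded just once: four significant digits.
Sliding speed v = 46.33 mm/s = 0.04633 m/s. Distance covered L = v·t = 0.04633 m/s × 373.4 s = 17.30 m.
Hardness H = 2216 MPa = 2.216e+09 Pa.
Contact area A = 15.45 mm² = 1.545e-05 m².
Collected in SI base units: W = 15.15 N, H = 2.216e+09 Pa, K = 4.725e-04.
Wear volume V = K·W·L/H = 4.725e-04 · 15.15 · 17.30 / 2.216e+09 = 5.588e-11 m³.
Mean depth h = V/A = 5.588e-11 / 1.545e-05 = 3.617e-06 m.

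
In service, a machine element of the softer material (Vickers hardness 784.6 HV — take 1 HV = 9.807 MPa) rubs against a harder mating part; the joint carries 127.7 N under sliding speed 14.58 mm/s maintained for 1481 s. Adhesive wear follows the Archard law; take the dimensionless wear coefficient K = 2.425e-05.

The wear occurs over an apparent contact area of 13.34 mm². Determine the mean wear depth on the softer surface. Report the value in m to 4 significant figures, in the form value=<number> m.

Every step keeps full precision — intermediate values are displayed rounded. Rounded once at the end: 4 significant digits.
Convert: Sliding speed v = 14.58 mm/s = 0.01458 m/s. Distance L = v·t = 0.01458 m/s × 1481 s = 21.59 m.
Convert: Hardness H = 784.6 HV × 9.807 MPa/HV = 7695 MPa = 7.695e+09 Pa.
Convert: Contact area A = 13.34 mm² = 1.334e-05 m².
As SI base values: W = 127.7 N, H = 7.695e+09 Pa, K = 2.425e-05.
Worn volume V = K·W·L/H = 2.425e-05 · 127.7 · 21.59 / 7.695e+09 = 8.690e-12 m³.
Wear depth h = V/A = 8.690e-12 / 1.334e-05 = 6.514e-07 m.

value=6.514e-07 m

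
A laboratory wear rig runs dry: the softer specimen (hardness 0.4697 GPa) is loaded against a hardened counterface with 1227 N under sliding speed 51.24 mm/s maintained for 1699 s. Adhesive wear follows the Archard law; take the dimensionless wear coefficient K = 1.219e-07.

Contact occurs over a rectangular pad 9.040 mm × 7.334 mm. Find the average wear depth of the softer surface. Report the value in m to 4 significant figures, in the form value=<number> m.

value=4.181e-07 m

Intermediate values are printed rounded, and the computation maintains full float precision; one final rounding, at 4 significant digits.
Convert: Sliding speed v = 51.24 mm/s = 0.05124 m/s. The distance L = v·t = 0.05124 m/s × 1699 s = 87.06 m.
Convert: Hardness H = 0.4697 GPa = 4.697e+08 Pa.
Convert: Pad sides 9.040 mm × 7.334 mm = 0.009040 m × 0.007334 m. Contact area A = 0.009040 m × 0.007334 m = 6.630e-05 m².
In SI base units, W = 1227 N, H = 4.697e+08 Pa, K = 1.219e-07.
By Archard's law, V = K·W·L/H = 1.219e-07 · 1227 · 87.06 / 4.697e+08 = 2.772e-11 m³.
Mean depth h = V/A = 2.772e-11 / 6.630e-05 = 4.181e-07 m.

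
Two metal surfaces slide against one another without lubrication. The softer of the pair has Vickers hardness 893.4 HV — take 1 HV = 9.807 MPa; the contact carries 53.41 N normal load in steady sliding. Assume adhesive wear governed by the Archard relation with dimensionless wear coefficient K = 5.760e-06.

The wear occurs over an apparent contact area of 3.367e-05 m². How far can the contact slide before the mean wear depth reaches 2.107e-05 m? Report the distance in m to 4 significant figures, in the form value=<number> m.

The computation maintains full float precision — the intermediates are displayed rounded. Rounded once at the end, at 4 significant digits.
Hardness H = 893.4 HV × 9.807 MPa/HV = 8762 MPa = 8.762e+09 Pa.
Expressed in SI base units: W = 53.41 N, H = 8.762e+09 Pa, K = 5.760e-06.
At the depth limit, V_lim = h_lim·A = 2.107e-05 · 3.367e-05 = 7.094e-10 m³.
Thus life L = V_lim·H/(K·W) = 7.094e-10 · 8.762e+09 / (5.760e-06 · 53.41) = 2.020e+04 m.

value=2.020e+04 m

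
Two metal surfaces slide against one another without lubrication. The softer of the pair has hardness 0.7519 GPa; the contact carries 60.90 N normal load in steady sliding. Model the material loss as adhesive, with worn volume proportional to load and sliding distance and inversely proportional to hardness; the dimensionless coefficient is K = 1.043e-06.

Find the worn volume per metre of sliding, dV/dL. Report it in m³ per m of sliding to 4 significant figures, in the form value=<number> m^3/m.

value=8.448e-14 m^3/m

Intermediate values are printed rounded; the computation maintains exact precision. Rounded once at the end, at four significant digits.
Hardness H = 0.7519 GPa = 7.519e+08 Pa.
SI base units throughout: W = 60.90 N, H = 7.519e+08 Pa, K = 1.043e-06.
Rate of wear dV/dL = K·W/H (no L dependence): 1.043e-06 · 60.90 / 7.519e+08 = 8.448e-14 m³/m.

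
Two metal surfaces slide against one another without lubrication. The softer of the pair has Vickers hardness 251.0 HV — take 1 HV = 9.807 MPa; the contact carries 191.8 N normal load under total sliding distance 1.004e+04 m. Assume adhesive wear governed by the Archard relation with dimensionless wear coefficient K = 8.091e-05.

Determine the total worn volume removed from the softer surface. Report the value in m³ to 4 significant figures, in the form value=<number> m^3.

The intermediates are shown rounded, and each operation keeps exact precision, and one last rounding, at 4 significant figures.
Convert: Hardness H = 251.0 HV × 9.807 MPa/HV = 2462 MPa = 2.462e+09 Pa.
SI base units throughout: W = 191.8 N, H = 2.462e+09 Pa, K = 8.091e-05.
Archard relation: V = K·W·L/H = 8.091e-05 · 191.8 · 1.004e+04 / 2.462e+09 = 6.330e-08 m³.

value=6.330e-08 m^3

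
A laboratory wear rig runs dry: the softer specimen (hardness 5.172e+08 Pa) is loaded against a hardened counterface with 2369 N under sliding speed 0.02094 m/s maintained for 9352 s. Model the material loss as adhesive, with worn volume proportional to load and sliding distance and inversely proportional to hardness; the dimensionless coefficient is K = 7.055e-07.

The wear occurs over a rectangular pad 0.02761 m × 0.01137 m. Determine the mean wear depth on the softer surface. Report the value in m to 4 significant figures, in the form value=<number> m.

value=2.016e-06 m

The intermediates are printed rounded, and the computation carries full precision. Rounded once at the end to 4 significant digits.
Convert: Distance L = v·t = 0.02094 m/s × 9352 s = 195.8 m.
Convert: Contact area A = 0.02761 m × 0.01137 m = 3.139e-04 m².
As SI base values: W = 2369 N, H = 5.172e+08 Pa, K = 7.055e-07.
Worn volume V = K·W·L/H = 7.055e-07 · 2369 · 195.8 / 5.172e+08 = 6.328e-10 m³.
Depth h = V/A = 6.328e-10 / 3.139e-04 = 2.016e-06 m.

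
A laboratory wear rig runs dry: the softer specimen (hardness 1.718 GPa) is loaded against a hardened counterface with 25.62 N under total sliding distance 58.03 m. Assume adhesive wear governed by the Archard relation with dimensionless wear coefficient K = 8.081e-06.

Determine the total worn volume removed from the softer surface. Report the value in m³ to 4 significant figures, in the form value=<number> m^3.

value=6.993e-12 m^3

Shown intermediates are rounded; all working math keeps full float precision. Rounded just once to 4 significant digits.
Hardness H = 1.718 GPa = 1.718e+09 Pa.
Expressed in SI base units: W = 25.62 N, H = 1.718e+09 Pa, K = 8.081e-06.
Archard relation: V = K·W·L/H = 8.081e-06 · 25.62 · 58.03 / 1.718e+09 = 6.993e-12 m³.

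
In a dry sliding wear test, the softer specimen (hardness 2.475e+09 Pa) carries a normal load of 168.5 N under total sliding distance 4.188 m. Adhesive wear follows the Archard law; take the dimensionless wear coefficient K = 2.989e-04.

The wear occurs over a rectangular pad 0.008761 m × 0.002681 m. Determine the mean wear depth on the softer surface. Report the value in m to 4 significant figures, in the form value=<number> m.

The intermediates are displayed rounded; the algebra maintains full float precision; a lone final rounding: 4 significant figures.
Convert: Contact area A = 0.008761 m × 0.002681 m = 2.349e-05 m².
SI base units throughout: W = 168.5 N, H = 2.475e+09 Pa, K = 2.989e-04.
Archard relation: V = K·W·L/H = 2.989e-04 · 168.5 · 4.188 / 2.475e+09 = 8.522e-11 m³.
Wear depth h = V/A = 8.522e-11 / 2.349e-05 = 3.628e-06 m.

value=3.628e-06 m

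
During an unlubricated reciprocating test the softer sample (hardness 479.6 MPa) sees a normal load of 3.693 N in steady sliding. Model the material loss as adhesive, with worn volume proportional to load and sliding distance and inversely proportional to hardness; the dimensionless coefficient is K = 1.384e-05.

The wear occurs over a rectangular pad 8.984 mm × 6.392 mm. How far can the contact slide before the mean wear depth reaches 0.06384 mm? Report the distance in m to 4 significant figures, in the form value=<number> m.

value=3.440e+04 m

All working math carries exact precision, and the intermediates are displayed rounded — rounded once at the end, at 4 significant digits.
Convert: Hardness H = 479.6 MPa = 4.796e+08 Pa.
Convert: Pad sides 8.984 mm × 6.392 mm = 0.008984 m × 0.006392 m. Contact area A = 0.008984 m × 0.006392 m = 5.743e-05 m².
Convert: Depth limit h_lim = 0.06384 mm = 6.384e-05 m.
In SI base units, W = 3.693 N, H = 4.796e+08 Pa, K = 1.384e-05.
Limit volume V_lim = h_lim·A = 6.384e-05 · 5.743e-05 = 3.666e-09 m³.
Life L = V_lim·H/(K·W) = 3.666e-09 · 4.796e+08 / (1.384e-05 · 3.693) = 3.440e+04 m.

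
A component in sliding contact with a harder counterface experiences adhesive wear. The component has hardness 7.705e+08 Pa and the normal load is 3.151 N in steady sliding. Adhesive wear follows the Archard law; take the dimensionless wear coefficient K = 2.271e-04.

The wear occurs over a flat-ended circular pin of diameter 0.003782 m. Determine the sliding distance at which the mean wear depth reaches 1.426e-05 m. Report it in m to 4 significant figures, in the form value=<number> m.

value=172.5 m

The computation keeps full float precision, and intermediates are printed rounded; a lone final rounding to 4 significant digits.
Contact area A = π·d²/4 = π·(0.003782 m)²/4 = 1.123e-05 m².
Expressed in SI base units: W = 3.151 N, H = 7.705e+08 Pa, K = 2.271e-04.
Permissible volume V_lim = h_lim·A = 1.426e-05 · 1.123e-05 = 1.602e-10 m³.
Thus life L = V_lim·H/(K·W) = 1.602e-10 · 7.705e+08 / (2.271e-04 · 3.151) = 172.5 m.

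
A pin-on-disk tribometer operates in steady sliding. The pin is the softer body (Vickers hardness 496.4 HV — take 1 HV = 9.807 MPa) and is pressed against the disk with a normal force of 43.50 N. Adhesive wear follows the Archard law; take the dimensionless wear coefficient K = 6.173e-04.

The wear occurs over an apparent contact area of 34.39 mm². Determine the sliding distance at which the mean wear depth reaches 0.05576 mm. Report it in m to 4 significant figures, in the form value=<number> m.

value=347.6 m

Intermediates are shown rounded; the computation holds full float precision. Rounded just once to four significant digits.
Convert: Hardness H = 496.4 HV × 9.807 MPa/HV = 4868 MPa = 4.868e+09 Pa.
Convert: Contact area A = 34.39 mm² = 3.439e-05 m².
Convert: Depth limit h_lim = 0.05576 mm = 5.576e-05 m.
As SI base values: W = 43.50 N, H = 4.868e+09 Pa, K = 6.173e-04.
Permissible volume V_lim = h_lim·A = 5.576e-05 · 3.439e-05 = 1.918e-09 m³.
So the life L = V_lim·H/(K·W) = 1.918e-09 · 4.868e+09 / (6.173e-04 · 43.50) = 347.6 m.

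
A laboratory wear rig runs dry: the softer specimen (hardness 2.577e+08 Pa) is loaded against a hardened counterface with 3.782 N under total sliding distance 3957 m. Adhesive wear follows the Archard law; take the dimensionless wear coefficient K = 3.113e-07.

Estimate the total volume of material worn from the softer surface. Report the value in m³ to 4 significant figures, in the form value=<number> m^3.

The algebra keeps exact precision — the intermediates are shown rounded; rounded once at the end, at 4 significant figures.
SI base units throughout: W = 3.782 N, H = 2.577e+08 Pa, K = 3.113e-07.
Wear volume V = K·W·L/H = 3.113e-07 · 3.782 · 3957 / 2.577e+08 = 1.808e-11 m³.

value=1.808e-11 m^3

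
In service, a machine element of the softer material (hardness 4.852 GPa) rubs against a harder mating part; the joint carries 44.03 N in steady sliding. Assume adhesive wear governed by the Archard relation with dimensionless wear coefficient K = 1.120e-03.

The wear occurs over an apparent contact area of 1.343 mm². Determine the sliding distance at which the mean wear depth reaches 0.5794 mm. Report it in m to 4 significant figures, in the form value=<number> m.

value=76.56 m

All arithmetic carries exact precision; the intermediates appear rounded. Rounded just once, at four significant figures.
Hardness H = 4.852 GPa = 4.852e+09 Pa.
Contact area A = 1.343 mm² = 1.343e-06 m².
Depth limit h_lim = 0.5794 mm = 5.794e-04 m.
As SI base values: W = 44.03 N, H = 4.852e+09 Pa, K = 1.120e-03.
At the depth limit, V_lim = h_lim·A = 5.794e-04 · 1.343e-06 = 7.781e-10 m³.
So the life L = V_lim·H/(K·W) = 7.781e-10 · 4.852e+09 / (1.120e-03 · 44.03) = 76.56 m.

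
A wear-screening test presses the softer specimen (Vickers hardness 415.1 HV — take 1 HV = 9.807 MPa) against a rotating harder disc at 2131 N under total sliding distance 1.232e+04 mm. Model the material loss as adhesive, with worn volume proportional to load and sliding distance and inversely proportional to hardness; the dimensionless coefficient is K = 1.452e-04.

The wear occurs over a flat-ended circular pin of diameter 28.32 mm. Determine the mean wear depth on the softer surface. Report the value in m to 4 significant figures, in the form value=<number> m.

The algebra runs at full precision — intermediates appear rounded, and rounded once at the end to 4 significant figures.
Convert: Total distance L = 1.232e+04 mm = 12.32 m.
Convert: Hardness H = 415.1 HV × 9.807 MPa/HV = 4071 MPa = 4.071e+09 Pa.
Convert: Pin diameter d = 28.32 mm = 0.02832 m. Contact area A = π·d²/4 = π·(0.02832 m)²/4 = 6.299e-04 m².
As SI base values: W = 2131 N, H = 4.071e+09 Pa, K = 1.452e-04.
By Archard's law, V = K·W·L/H = 1.452e-04 · 2131 · 12.32 / 4.071e+09 = 9.364e-10 m³.
Depth h = V/A = 9.364e-10 / 6.299e-04 = 1.487e-06 m.

value=1.487e-06 m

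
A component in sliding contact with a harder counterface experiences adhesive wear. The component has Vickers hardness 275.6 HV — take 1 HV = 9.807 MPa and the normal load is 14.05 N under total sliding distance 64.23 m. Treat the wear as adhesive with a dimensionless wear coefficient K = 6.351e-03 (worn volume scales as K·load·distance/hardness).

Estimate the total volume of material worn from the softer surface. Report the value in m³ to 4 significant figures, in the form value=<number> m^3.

value=2.121e-09 m^3

All working math runs at full float precision, and printed values are rounded. Rounded just once, at 4 significant figures.
Hardness H = 275.6 HV × 9.807 MPa/HV = 2703 MPa = 2.703e+09 Pa.
Collected in SI base units: W = 14.05 N, H = 2.703e+09 Pa, K = 6.351e-03.
Archard volume V = K·W·L/H = 6.351e-03 · 14.05 · 64.23 / 2.703e+09 = 2.121e-09 m³.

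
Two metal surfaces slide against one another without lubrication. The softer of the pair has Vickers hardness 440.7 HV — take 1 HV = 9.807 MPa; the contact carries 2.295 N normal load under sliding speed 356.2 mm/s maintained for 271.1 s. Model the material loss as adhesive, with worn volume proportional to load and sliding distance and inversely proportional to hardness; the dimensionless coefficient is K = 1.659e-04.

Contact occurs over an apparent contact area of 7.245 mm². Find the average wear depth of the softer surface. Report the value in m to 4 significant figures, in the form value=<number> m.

value=1.174e-06 m

The computation carries full precision. Printed values are rounded — a lone final rounding, at four significant figures.
Convert: Sliding speed v = 356.2 mm/s = 0.3562 m/s. Total distance L = v·t = 0.3562 m/s × 271.1 s = 96.57 m.
Convert: Hardness H = 440.7 HV × 9.807 MPa/HV = 4322 MPa = 4.322e+09 Pa.
Convert: Contact area A = 7.245 mm² = 7.245e-06 m².
Expressed in SI base units: W = 2.295 N, H = 4.322e+09 Pa, K = 1.659e-04.
Archard relation: V = K·W·L/H = 1.659e-04 · 2.295 · 96.57 / 4.322e+09 = 8.507e-12 m³.
Depth h = V/A = 8.507e-12 / 7.245e-06 = 1.174e-06 m.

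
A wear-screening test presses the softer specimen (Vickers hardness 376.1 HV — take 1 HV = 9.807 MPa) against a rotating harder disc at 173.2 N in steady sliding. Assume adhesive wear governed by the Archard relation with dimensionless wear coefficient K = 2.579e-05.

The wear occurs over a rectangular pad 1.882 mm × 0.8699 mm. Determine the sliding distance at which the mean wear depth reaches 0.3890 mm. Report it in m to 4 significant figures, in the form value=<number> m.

value=525.9 m

Intermediates are shown rounded; each operation keeps full precision; one final rounding: 4 significant figures.
Hardness H = 376.1 HV × 9.807 MPa/HV = 3688 MPa = 3.688e+09 Pa.
Pad sides 1.882 mm × 0.8699 mm = 1.882e-03 m × 8.699e-04 m. Contact area A = 1.882e-03 m × 8.699e-04 m = 1.637e-06 m².
Depth limit h_lim = 0.3890 mm = 3.890e-04 m.
Collected in SI base units: W = 173.2 N, H = 3.688e+09 Pa, K = 2.579e-05.
Volume at the limit: V_lim = h_lim·A = 3.890e-04 · 1.637e-06 = 6.369e-10 m³.
Inverting, life L = V_lim·H/(K·W) = 6.369e-10 · 3.688e+09 / (2.579e-05 · 173.2) = 525.9 m.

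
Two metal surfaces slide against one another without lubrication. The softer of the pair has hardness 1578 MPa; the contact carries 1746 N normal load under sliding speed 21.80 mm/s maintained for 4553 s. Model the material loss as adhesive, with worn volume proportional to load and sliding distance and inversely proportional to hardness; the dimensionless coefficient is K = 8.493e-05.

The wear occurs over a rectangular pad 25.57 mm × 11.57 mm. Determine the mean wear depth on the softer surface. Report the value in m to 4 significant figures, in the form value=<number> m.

Each operation maintains exact precision — quoted intermediates are rounded; one final rounding, at four significant digits.
Convert: Sliding speed v = 21.80 mm/s = 0.02180 m/s. Total distance L = v·t = 0.02180 m/s × 4553 s = 99.26 m.
Convert: Hardness H = 1578 MPa = 1.578e+09 Pa.
Convert: Pad sides 25.57 mm × 11.57 mm = 0.02557 m × 0.01157 m. Contact area A = 0.02557 m × 0.01157 m = 2.958e-04 m².
As SI base values: W = 1746 N, H = 1.578e+09 Pa, K = 8.493e-05.
Volume removed: V = K·W·L/H = 8.493e-05 · 1746 · 99.26 / 1.578e+09 = 9.327e-09 m³.
Depth of wear h = V/A = 9.327e-09 / 2.958e-04 = 3.153e-05 m.

value=3.153e-05 m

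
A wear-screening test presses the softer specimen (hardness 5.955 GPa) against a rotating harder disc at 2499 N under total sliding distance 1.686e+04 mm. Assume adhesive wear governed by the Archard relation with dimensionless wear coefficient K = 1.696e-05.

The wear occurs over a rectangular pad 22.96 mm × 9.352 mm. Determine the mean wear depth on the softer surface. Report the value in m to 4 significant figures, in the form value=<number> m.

value=5.588e-07 m

The intermediates appear rounded. All working math holds full float precision — rounded just once, at 4 significant digits.
Sliding distance L = 1.686e+04 mm = 16.86 m.
Hardness H = 5.955 GPa = 5.955e+09 Pa.
Pad sides 22.96 mm × 9.352 mm = 0.02296 m × 0.009352 m. Contact area A = 0.02296 m × 0.009352 m = 2.147e-04 m².
Expressed in SI base units: W = 2499 N, H = 5.955e+09 Pa, K = 1.696e-05.
Archard volume V = K·W·L/H = 1.696e-05 · 2499 · 16.86 / 5.955e+09 = 1.200e-10 m³.
Depth of wear h = V/A = 1.200e-10 / 2.147e-04 = 5.588e-07 m.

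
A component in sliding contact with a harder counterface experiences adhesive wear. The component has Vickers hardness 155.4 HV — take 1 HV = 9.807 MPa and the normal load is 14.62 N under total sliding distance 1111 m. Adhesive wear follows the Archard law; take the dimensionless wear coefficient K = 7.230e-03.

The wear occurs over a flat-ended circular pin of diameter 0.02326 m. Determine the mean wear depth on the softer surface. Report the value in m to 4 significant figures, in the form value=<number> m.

value=1.813e-04 m

The computation runs at full precision, and intermediate values are displayed rounded. Rounded once at the end, at 4 significant digits.
Hardness H = 155.4 HV × 9.807 MPa/HV = 1524 MPa = 1.524e+09 Pa.
Contact area A = π·d²/4 = π·(0.02326 m)²/4 = 4.249e-04 m².
Restated in SI base units: W = 14.62 N, H = 1.524e+09 Pa, K = 7.230e-03.
Apply Archard: V = K·W·L/H = 7.230e-03 · 14.62 · 1111 / 1.524e+09 = 7.706e-08 m³.
Mean depth h = V/A = 7.706e-08 / 4.249e-04 = 1.813e-04 m.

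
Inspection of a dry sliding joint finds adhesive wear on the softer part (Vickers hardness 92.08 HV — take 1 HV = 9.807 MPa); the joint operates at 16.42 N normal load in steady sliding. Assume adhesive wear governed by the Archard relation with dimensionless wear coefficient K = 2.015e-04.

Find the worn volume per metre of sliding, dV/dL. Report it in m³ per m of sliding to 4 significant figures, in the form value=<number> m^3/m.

All arithmetic keeps exact precision — intermediate values are displayed rounded. Rounded once at the end: 4 significant figures.
Convert: Hardness H = 92.08 HV × 9.807 MPa/HV = 903.0 MPa = 9.030e+08 Pa.
SI base units throughout: W = 16.42 N, H = 9.030e+08 Pa, K = 2.015e-04.
Sliding wear rate dV/dL = K·W/H, so: 2.015e-04 · 16.42 / 9.030e+08 = 3.664e-12 m³/m.

value=3.664e-12 m^3/m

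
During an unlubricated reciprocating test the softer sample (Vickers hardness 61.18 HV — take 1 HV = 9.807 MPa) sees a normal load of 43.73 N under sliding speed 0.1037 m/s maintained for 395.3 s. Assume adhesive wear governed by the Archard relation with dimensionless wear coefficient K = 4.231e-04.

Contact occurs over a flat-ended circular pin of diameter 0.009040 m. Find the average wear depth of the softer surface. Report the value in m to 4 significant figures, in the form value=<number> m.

value=1.969e-05 m

Shown intermediates are rounded. Each operation runs at exact precision — a single final rounding, at 4 significant figures.
Distance covered L = v·t = 0.1037 m/s × 395.3 s = 40.99 m.
Hardness H = 61.18 HV × 9.807 MPa/HV = 600.0 MPa = 6.000e+08 Pa.
Contact area A = π·d²/4 = π·(0.009040 m)²/4 = 6.418e-05 m².
In SI base units, W = 43.73 N, H = 6.000e+08 Pa, K = 4.231e-04.
Archard relation: V = K·W·L/H = 4.231e-04 · 43.73 · 40.99 / 6.000e+08 = 1.264e-09 m³.
Wear depth h = V/A = 1.264e-09 / 6.418e-05 = 1.969e-05 m.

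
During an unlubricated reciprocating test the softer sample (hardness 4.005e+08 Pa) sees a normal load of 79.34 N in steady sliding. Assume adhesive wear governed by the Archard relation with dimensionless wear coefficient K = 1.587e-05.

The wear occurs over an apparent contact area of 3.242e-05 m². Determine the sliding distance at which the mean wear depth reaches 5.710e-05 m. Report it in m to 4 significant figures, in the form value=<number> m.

Intermediates are shown rounded; every step carries full precision; one last rounding: four significant figures.
Restated in SI base units: W = 79.34 N, H = 4.005e+08 Pa, K = 1.587e-05.
Permissible volume V_lim = h_lim·A = 5.710e-05 · 3.242e-05 = 1.851e-09 m³.
Sliding life L = V_lim·H/(K·W) = 1.851e-09 · 4.005e+08 / (1.587e-05 · 79.34) = 588.8 m.

value=588.8 m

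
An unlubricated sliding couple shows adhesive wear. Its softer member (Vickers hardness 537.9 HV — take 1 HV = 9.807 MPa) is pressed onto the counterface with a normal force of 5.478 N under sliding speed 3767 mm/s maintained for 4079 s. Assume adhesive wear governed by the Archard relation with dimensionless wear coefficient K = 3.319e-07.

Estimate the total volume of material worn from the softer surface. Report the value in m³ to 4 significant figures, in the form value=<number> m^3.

The intermediates are shown rounded; each operation runs at full precision — rounded just once, at 4 significant digits.
Sliding speed v = 3767 mm/s = 3.767 m/s. Total distance L = v·t = 3.767 m/s × 4079 s = 1.537e+04 m.
Hardness H = 537.9 HV × 9.807 MPa/HV = 5275 MPa = 5.275e+09 Pa.
As SI base values: W = 5.478 N, H = 5.275e+09 Pa, K = 3.319e-07.
Apply Archard: V = K·W·L/H = 3.319e-07 · 5.478 · 1.537e+04 / 5.275e+09 = 5.296e-12 m³.

value=5.296e-12 m^3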